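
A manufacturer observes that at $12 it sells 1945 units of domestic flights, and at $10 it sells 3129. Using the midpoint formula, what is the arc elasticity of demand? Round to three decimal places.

ΔQ = 3129 − 1945 = 1184; ΔP = 10 − 12 = -2.
Midpoints: P̄ = 11.00, Q̄ = 2537.0.
ε = (ΔQ/ΔP)(P̄/Q̄) = (1184/-2)(11.00/2537.0).

-2.567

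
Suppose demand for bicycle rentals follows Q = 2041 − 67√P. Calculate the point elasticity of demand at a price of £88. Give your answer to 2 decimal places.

At P = 88, Q = 1412.484.
dQ/dP = −67/(2√P) = -3.571.
ε = (dQ/dP)(P/Q) = (-3.571)(88/1412.484).

-0.22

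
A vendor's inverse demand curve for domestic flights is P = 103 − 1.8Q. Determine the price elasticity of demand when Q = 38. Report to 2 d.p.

-0.51

At Q = 38, P = 103 − 1.8(38) = 34.60.
dP/dQ = −1.8, so dQ/dP = 1/(−1.8) = -0.556.
ε = (dQ/dP)(P/Q) = (-0.556)(34.60/38).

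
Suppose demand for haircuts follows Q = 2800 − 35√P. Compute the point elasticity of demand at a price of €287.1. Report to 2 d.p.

At P = 287.1, Q = 2206.959.
dQ/dP = −35/(2√P) = -1.033.
ε = (dQ/dP)(P/Q) = (-1.033)(287.1/2206.959).
|ε| < 1, so demand is inelastic at this price.

-0.13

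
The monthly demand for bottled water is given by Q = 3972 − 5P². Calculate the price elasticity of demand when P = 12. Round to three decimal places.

-0.443

At P = 12, Q = 3252.
dQ/dP = −10P = -120.
ε = (dQ/dP)(P/Q) = (-120)(12/3252).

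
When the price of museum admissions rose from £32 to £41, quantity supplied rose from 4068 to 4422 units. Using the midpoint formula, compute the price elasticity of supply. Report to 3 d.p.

0.338

ΔQ = 4422 − 4068 = 354; ΔP = 41 − 32 = 9.
Midpoints: P̄ = 36.50, Q̄ = 4245.0.
ε_s = (ΔQ/ΔP)(P̄/Q̄) = (354/9)(36.50/4245.0).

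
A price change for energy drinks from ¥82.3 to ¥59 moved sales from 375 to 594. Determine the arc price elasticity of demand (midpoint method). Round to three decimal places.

-1.371

ΔQ = 594 − 375 = 219; ΔP = 59 − 82.3 = -23.3.
Midpoints: P̄ = 70.65, Q̄ = 484.5.
ε = (ΔQ/ΔP)(P̄/Q̄) = (219/-23.3)(70.65/484.5).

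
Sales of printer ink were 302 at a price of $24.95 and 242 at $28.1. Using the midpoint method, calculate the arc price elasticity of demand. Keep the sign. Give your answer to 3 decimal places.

-1.857

ΔQ = 242 − 302 = -60; ΔP = 28.1 − 24.95 = 3.15.
Midpoints: P̄ = 26.52, Q̄ = 272.0.
ε = (ΔQ/ΔP)(P̄/Q̄) = (-60/3.15)(26.52/272.0).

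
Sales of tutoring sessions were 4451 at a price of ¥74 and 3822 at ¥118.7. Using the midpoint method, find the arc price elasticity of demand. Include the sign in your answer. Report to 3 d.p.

ΔQ = 3822 − 4451 = -629; ΔP = 118.7 − 74 = 44.7.
Midpoints: P̄ = 96.35, Q̄ = 4136.5.
ε = (ΔQ/ΔP)(P̄/Q̄) = (-629/44.7)(96.35/4136.5).

-0.328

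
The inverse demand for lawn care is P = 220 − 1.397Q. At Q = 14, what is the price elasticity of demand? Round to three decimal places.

-10.249

At Q = 14, P = 220 − 1.397(14) = 200.44.
dP/dQ = −1.397, so dQ/dP = 1/(−1.397) = -0.716.
ε = (dQ/dP)(P/Q) = (-0.716)(200.44/14).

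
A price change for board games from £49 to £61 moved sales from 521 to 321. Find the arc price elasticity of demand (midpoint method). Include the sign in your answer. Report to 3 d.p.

ΔQ = 321 − 521 = -200; ΔP = 61 − 49 = 12.
Midpoints: P̄ = 55.00, Q̄ = 421.0.
ε = (ΔQ/ΔP)(P̄/Q̄) = (-200/12)(55.00/421.0).

-2.177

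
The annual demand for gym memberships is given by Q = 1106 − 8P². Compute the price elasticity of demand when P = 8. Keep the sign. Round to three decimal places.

-1.724

At P = 8, Q = 594.
dQ/dP = −16P = -128.
ε = (dQ/dP)(P/Q) = (-128)(8/594).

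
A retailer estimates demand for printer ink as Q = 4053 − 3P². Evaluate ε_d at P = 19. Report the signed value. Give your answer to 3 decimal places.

-0.729

At P = 19, Q = 2970.
dQ/dP = −6P = -114.
ε = (dQ/dP)(P/Q) = (-114)(19/2970).
|ε| < 1, so demand is inelastic at this price.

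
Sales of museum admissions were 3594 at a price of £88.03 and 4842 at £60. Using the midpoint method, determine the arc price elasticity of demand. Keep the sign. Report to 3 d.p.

ΔQ = 4842 − 3594 = 1248; ΔP = 60 − 88.03 = -28.03.
Midpoints: P̄ = 74.02, Q̄ = 4218.0.
ε = (ΔQ/ΔP)(P̄/Q̄) = (1248/-28.03)(74.02/4218.0).

-0.781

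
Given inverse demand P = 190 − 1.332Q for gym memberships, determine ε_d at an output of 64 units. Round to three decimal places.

-1.229

At Q = 64, P = 190 − 1.332(64) = 104.75.
dP/dQ = −1.332, so dQ/dP = 1/(−1.332) = -0.751.
ε = (dQ/dP)(P/Q) = (-0.751)(104.75/64).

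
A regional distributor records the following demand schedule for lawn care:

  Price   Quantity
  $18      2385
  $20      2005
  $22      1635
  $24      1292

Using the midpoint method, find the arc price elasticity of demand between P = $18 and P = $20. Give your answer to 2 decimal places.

-1.64

At P = 18, Q = 2385; at P = 20, Q = 2005.
ΔQ = -380, ΔP = 2. Midpoints: P̄ = 19.00, Q̄ = 2195.0.
ε = (ΔQ/ΔP)(P̄/Q̄) = (-380/2)(19.00/2195.0).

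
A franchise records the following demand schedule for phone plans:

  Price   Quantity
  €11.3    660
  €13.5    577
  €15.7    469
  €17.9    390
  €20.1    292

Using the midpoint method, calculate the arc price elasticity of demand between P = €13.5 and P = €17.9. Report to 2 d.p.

At P = 13.5, Q = 577; at P = 17.9, Q = 390.
ΔQ = -187, ΔP = 4.4. Midpoints: P̄ = 15.70, Q̄ = 483.5.
ε = (ΔQ/ΔP)(P̄/Q̄) = (-187/4.4)(15.70/483.5).

-1.38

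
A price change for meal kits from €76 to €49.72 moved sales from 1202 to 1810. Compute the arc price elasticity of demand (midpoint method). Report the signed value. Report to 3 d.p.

ΔQ = 1810 − 1202 = 608; ΔP = 49.72 − 76 = -26.28.
Midpoints: P̄ = 62.86, Q̄ = 1506.0.
ε = (ΔQ/ΔP)(P̄/Q̄) = (608/-26.28)(62.86/1506.0).

-0.966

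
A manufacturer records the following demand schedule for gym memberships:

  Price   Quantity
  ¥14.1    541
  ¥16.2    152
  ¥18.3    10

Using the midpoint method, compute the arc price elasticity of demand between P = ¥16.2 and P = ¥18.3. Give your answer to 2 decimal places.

-14.40

At P = 16.2, Q = 152; at P = 18.3, Q = 10.
ΔQ = -142, ΔP = 2.1. Midpoints: P̄ = 17.25, Q̄ = 81.0.
ε = (ΔQ/ΔP)(P̄/Q̄) = (-142/2.1)(17.25/81.0).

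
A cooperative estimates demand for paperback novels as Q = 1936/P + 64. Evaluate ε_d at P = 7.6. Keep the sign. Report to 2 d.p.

At P = 7.6, Q = 318.737.
dQ/dP = −1936/P² = -33.518.
ε = (dQ/dP)(P/Q) = (-33.518)(7.6/318.737).

-0.80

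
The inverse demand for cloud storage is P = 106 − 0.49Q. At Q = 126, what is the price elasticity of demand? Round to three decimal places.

At Q = 126, P = 106 − 0.49(126) = 44.26.
dP/dQ = −0.49, so dQ/dP = 1/(−0.49) = -2.041.
ε = (dQ/dP)(P/Q) = (-2.041)(44.26/126).

-0.717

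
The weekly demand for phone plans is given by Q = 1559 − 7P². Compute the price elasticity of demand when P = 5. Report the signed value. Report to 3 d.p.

-0.253

At P = 5, Q = 1384.
dQ/dP = −14P = -70.
ε = (dQ/dP)(P/Q) = (-70)(5/1384).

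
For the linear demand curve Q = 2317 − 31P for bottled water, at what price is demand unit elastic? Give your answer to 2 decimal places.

For linear demand Q = a − bP, ε = −bP/(a − bP). |ε| = 1 when bP = a − bP, i.e. P = a/(2b).
P = 2317/(2·31) = 2317/62 = 37.3710.

37.37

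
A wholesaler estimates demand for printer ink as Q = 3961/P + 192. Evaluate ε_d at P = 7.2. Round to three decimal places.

-0.741

At P = 7.2, Q = 742.139.
dQ/dP = −3961/P² = -76.408.
ε = (dQ/dP)(P/Q) = (-76.408)(7.2/742.139).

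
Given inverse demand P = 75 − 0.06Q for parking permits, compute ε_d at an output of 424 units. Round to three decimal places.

At Q = 424, P = 75 − 0.06(424) = 49.56.
dP/dQ = −0.06, so dQ/dP = 1/(−0.06) = -16.667.
ε = (dQ/dP)(P/Q) = (-16.667)(49.56/424).

-1.948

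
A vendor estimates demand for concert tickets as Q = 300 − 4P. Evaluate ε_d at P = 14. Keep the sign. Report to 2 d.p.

At P = 14, Q = 244.
dQ/dP = −4.
ε = (dQ/dP)(P/Q) = (-4)(14/244).

-0.23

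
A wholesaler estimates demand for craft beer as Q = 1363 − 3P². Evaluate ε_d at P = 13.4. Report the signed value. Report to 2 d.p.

At P = 13.4, Q = 824.320.
dQ/dP = −6P = -80.400.
ε = (dQ/dP)(P/Q) = (-80.400)(13.4/824.320).

-1.31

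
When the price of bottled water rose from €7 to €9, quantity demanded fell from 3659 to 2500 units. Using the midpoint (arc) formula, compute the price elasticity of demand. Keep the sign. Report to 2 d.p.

ΔQ = 2500 − 3659 = -1159; ΔP = 9 − 7 = 2.
Midpoints: P̄ = 8.00, Q̄ = 3079.5.
ε = (ΔQ/ΔP)(P̄/Q̄) = (-1159/2)(8.00/3079.5).

-1.51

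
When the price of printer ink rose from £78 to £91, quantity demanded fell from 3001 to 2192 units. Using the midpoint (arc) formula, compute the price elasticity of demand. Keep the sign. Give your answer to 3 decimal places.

ΔQ = 2192 − 3001 = -809; ΔP = 91 − 78 = 13.
Midpoints: P̄ = 84.50, Q̄ = 2596.5.
ε = (ΔQ/ΔP)(P̄/Q̄) = (-809/13)(84.50/2596.5).

-2.025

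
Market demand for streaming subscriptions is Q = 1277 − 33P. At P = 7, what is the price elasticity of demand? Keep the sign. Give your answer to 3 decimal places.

-0.221

At P = 7, Q = 1046.
dQ/dP = −33.
ε = (dQ/dP)(P/Q) = (-33)(7/1046).
|ε| < 1, so demand is inelastic at this price.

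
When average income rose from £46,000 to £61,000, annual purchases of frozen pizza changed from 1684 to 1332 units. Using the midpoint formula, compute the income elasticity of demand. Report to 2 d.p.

-0.83

ΔQ = -352, ΔI = 15000. Midpoints: Ī = 53,500, Q̄ = 1508.0.
ε_I = (ΔQ/ΔI)(Ī/Q̄) = (-352/15000)(53500/1508.0).
ε_I < 0, so the good is inferior.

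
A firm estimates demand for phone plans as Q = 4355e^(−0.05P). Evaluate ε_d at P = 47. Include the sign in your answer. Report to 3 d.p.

At P = 47, Q = 415.333.
dQ/dP = −0.05·4355e^(−0.05P) = −0.05Q = -20.767.
ε = (dQ/dP)(P/Q) = (-20.767)(47/415.333).
|ε| > 1, so demand is elastic at this price.

-2.350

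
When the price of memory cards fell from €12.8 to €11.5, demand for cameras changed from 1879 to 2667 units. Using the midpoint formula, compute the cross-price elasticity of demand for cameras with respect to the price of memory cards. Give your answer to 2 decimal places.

ΔQ_x = 2667 − 1879 = 788; ΔP_y = 11.5 − 12.8 = -1.3.
Midpoints: P̄_y = 12.15, Q̄_x = 2273.0.
ε_xy = (ΔQ_x/ΔP_y)(P̄_y/Q̄_x) = (788/-1.3)(12.15/2273.0).

-3.24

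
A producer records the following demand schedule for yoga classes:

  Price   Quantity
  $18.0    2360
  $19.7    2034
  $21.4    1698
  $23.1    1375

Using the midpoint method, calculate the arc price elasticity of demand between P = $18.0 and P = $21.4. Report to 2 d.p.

At P = 18.0, Q = 2360; at P = 21.4, Q = 1698.
ΔQ = -662, ΔP = 3.4. Midpoints: P̄ = 19.70, Q̄ = 2029.0.
ε = (ΔQ/ΔP)(P̄/Q̄) = (-662/3.4)(19.70/2029.0).

-1.89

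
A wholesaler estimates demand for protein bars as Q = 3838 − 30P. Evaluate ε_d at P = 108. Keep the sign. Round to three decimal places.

-5.418

At P = 108, Q = 598.
dQ/dP = −30.
ε = (dQ/dP)(P/Q) = (-30)(108/598).
|ε| > 1, so demand is elastic at this price.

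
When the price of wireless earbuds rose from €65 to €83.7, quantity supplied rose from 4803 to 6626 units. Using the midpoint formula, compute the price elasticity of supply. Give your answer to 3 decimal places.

ΔQ = 6626 − 4803 = 1823; ΔP = 83.7 − 65 = 18.7.
Midpoints: P̄ = 74.35, Q̄ = 5714.5.
ε_s = (ΔQ/ΔP)(P̄/Q̄) = (1823/18.7)(74.35/5714.5).

1.268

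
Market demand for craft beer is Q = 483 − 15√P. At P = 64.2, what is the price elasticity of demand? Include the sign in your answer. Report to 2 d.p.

At P = 64.2, Q = 362.813.
dQ/dP = −15/(2√P) = -0.936.
ε = (dQ/dP)(P/Q) = (-0.936)(64.2/362.813).
|ε| < 1, so demand is inelastic at this price.

-0.17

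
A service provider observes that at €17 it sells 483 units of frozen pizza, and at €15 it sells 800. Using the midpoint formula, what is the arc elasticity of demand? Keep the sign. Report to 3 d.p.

ΔQ = 800 − 483 = 317; ΔP = 15 − 17 = -2.
Midpoints: P̄ = 16.00, Q̄ = 641.5.
ε = (ΔQ/ΔP)(P̄/Q̄) = (317/-2)(16.00/641.5).

-3.953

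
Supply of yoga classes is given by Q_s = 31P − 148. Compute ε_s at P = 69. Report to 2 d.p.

1.07

At P = 69, Q_s = 1991.
dQ_s/dP = 31.
ε_s = (dQ_s/dP)(P/Q_s) = (31)(69/1991).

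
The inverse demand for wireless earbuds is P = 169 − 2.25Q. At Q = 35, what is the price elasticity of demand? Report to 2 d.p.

-1.15

At Q = 35, P = 169 − 2.25(35) = 90.25.
dP/dQ = −2.25, so dQ/dP = 1/(−2.25) = -0.444.
ε = (dQ/dP)(P/Q) = (-0.444)(90.25/35).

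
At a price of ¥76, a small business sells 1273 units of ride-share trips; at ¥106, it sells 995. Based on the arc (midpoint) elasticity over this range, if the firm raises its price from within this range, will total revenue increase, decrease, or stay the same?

Arc ε = (-278/30)(91.00/1134.0) ≈ -0.744.
|ε| = 0.74 < 1, so demand is inelastic. A price rise therefore raises total revenue.

increase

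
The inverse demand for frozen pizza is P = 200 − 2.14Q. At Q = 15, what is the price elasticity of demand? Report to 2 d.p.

-5.23

At Q = 15, P = 200 − 2.14(15) = 167.90.
dP/dQ = −2.14, so dQ/dP = 1/(−2.14) = -0.467.
ε = (dQ/dP)(P/Q) = (-0.467)(167.90/15).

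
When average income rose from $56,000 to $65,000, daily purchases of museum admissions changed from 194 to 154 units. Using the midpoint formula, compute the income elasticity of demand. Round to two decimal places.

-1.55

ΔQ = -40, ΔI = 9000. Midpoints: Ī = 60,500, Q̄ = 174.0.
ε_I = (ΔQ/ΔI)(Ī/Q̄) = (-40/9000)(60500/174.0).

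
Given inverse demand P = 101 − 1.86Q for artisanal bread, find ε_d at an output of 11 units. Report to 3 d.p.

At Q = 11, P = 101 − 1.86(11) = 80.54.
dP/dQ = −1.86, so dQ/dP = 1/(−1.86) = -0.538.
ε = (dQ/dP)(P/Q) = (-0.538)(80.54/11).

-3.936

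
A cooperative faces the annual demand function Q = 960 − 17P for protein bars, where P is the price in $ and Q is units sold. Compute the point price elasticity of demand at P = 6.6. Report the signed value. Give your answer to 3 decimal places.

-0.132

At P = 6.6, Q = 847.800.
dQ/dP = −17.
ε = (dQ/dP)(P/Q) = (-17)(6.6/847.800).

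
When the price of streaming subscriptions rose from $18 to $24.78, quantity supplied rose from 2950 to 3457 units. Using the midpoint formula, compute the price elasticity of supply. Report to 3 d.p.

ΔQ = 3457 − 2950 = 507; ΔP = 24.78 − 18 = 6.78.
Midpoints: P̄ = 21.39, Q̄ = 3203.5.
ε_s = (ΔQ/ΔP)(P̄/Q̄) = (507/6.78)(21.39/3203.5).

0.499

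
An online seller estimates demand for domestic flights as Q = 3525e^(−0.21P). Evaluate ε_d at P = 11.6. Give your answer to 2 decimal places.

-2.44

At P = 11.6, Q = 308.473.
dQ/dP = −0.21·3525e^(−0.21P) = −0.21Q = -64.779.
ε = (dQ/dP)(P/Q) = (-64.779)(11.6/308.473).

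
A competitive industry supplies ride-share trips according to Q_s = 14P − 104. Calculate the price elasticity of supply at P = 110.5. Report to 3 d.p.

1.072

At P = 110.5, Q_s = 1443.
dQ_s/dP = 14.
ε_s = (dQ_s/dP)(P/Q_s) = (14)(110.5/1443).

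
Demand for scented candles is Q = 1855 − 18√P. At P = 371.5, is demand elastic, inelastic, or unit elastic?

Q = 1508.062, dQ/dP = -0.467.
ε = (dQ/dP)(P/Q) ≈ -0.115.
|ε| = 0.12 < 1.

inelastic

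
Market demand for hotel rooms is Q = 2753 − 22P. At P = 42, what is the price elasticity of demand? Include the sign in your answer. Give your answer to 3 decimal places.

-0.505

At P = 42, Q = 1829.
dQ/dP = −22.
ε = (dQ/dP)(P/Q) = (-22)(42/1829).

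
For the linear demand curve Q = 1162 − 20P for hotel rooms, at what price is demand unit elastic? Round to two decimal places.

For linear demand Q = a − bP, ε = −bP/(a − bP). |ε| = 1 when bP = a − bP, i.e. P = a/(2b).
P = 1162/(2·20) = 1162/40 = 29.0500.

29.05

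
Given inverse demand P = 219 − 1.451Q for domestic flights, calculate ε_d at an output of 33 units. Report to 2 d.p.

At Q = 33, P = 219 − 1.451(33) = 171.12.
dP/dQ = −1.451, so dQ/dP = 1/(−1.451) = -0.689.
ε = (dQ/dP)(P/Q) = (-0.689)(171.12/33).

-3.57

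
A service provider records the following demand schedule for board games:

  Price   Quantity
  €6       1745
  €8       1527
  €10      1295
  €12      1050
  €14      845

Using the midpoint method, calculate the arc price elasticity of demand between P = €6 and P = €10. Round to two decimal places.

At P = 6, Q = 1745; at P = 10, Q = 1295.
ΔQ = -450, ΔP = 4. Midpoints: P̄ = 8.00, Q̄ = 1520.0.
ε = (ΔQ/ΔP)(P̄/Q̄) = (-450/4)(8.00/1520.0).

-0.59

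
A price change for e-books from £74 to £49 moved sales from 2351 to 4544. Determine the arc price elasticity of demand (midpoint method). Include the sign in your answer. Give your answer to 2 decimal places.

-1.56

ΔQ = 4544 − 2351 = 2193; ΔP = 49 − 74 = -25.
Midpoints: P̄ = 61.50, Q̄ = 3447.5.
ε = (ΔQ/ΔP)(P̄/Q̄) = (2193/-25)(61.50/3447.5).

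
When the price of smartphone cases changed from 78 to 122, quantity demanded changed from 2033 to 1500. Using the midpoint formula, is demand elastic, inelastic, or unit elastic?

inelastic

Arc ε ≈ -0.686.
|ε| = 0.69 < 1.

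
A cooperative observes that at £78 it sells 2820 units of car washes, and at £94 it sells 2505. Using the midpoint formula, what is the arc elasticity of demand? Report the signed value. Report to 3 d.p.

ΔQ = 2505 − 2820 = -315; ΔP = 94 − 78 = 16.
Midpoints: P̄ = 86.00, Q̄ = 2662.5.
ε = (ΔQ/ΔP)(P̄/Q̄) = (-315/16)(86.00/2662.5).

-0.636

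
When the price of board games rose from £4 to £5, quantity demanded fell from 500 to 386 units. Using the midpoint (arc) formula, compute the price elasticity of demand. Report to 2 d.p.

-1.16

ΔQ = 386 − 500 = -114; ΔP = 5 − 4 = 1.
Midpoints: P̄ = 4.50, Q̄ = 443.0.
ε = (ΔQ/ΔP)(P̄/Q̄) = (-114/1)(4.50/443.0).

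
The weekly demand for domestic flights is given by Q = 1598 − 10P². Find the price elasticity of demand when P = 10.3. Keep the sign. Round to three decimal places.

At P = 10.3, Q = 537.100.
dQ/dP = −20P = -206.
ε = (dQ/dP)(P/Q) = (-206)(10.3/537.100).
|ε| > 1, so demand is elastic at this price.

-3.950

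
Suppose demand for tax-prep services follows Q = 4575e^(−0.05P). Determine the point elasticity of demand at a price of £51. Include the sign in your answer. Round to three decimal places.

At P = 51, Q = 357.224.
dQ/dP = −0.05·4575e^(−0.05P) = −0.05Q = -17.861.
ε = (dQ/dP)(P/Q) = (-17.861)(51/357.224).
|ε| > 1, so demand is elastic at this price.

-2.550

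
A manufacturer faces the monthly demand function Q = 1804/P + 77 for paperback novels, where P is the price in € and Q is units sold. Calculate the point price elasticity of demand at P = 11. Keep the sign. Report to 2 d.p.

At P = 11, Q = 241.
dQ/dP = −1804/P² = -14.909.
ε = (dQ/dP)(P/Q) = (-14.909)(11/241).
|ε| < 1, so demand is inelastic at this price.

-0.68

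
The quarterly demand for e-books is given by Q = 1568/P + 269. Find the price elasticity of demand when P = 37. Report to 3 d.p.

-0.136

At P = 37, Q = 311.378.
dQ/dP = −1568/P² = -1.145.
ε = (dQ/dP)(P/Q) = (-1.145)(37/311.378).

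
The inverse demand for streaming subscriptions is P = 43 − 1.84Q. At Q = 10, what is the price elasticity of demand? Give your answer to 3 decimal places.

-1.337

At Q = 10, P = 43 − 1.84(10) = 24.60.
dP/dQ = −1.84, so dQ/dP = 1/(−1.84) = -0.543.
ε = (dQ/dP)(P/Q) = (-0.543)(24.60/10).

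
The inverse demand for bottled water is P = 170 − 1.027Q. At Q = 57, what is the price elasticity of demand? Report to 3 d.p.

-1.904

At Q = 57, P = 170 − 1.027(57) = 111.46.
dP/dQ = −1.027, so dQ/dP = 1/(−1.027) = -0.974.
ε = (dQ/dP)(P/Q) = (-0.974)(111.46/57).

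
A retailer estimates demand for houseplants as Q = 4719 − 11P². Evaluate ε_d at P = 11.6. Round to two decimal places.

-0.91

At P = 11.6, Q = 3238.840.
dQ/dP = −22P = -255.200.
ε = (dQ/dP)(P/Q) = (-255.200)(11.6/3238.840).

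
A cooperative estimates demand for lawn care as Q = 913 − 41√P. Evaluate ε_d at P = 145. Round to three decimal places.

At P = 145, Q = 419.295.
dQ/dP = −41/(2√P) = -1.702.
ε = (dQ/dP)(P/Q) = (-1.702)(145/419.295).
|ε| < 1, so demand is inelastic at this price.

-0.589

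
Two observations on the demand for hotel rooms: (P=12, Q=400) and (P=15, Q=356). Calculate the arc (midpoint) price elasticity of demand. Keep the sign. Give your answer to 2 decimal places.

-0.52

ΔQ = 356 − 400 = -44; ΔP = 15 − 12 = 3.
Midpoints: P̄ = 13.50, Q̄ = 378.0.
ε = (ΔQ/ΔP)(P̄/Q̄) = (-44/3)(13.50/378.0).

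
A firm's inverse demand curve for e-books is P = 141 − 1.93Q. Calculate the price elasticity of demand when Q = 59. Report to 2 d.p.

At Q = 59, P = 141 − 1.93(59) = 27.13.
dP/dQ = −1.93, so dQ/dP = 1/(−1.93) = -0.518.
ε = (dQ/dP)(P/Q) = (-0.518)(27.13/59).

-0.24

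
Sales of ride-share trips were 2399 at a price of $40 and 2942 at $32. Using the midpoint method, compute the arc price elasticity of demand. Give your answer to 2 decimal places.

-0.91

ΔQ = 2942 − 2399 = 543; ΔP = 32 − 40 = -8.
Midpoints: P̄ = 36.00, Q̄ = 2670.5.
ε = (ΔQ/ΔP)(P̄/Q̄) = (543/-8)(36.00/2670.5).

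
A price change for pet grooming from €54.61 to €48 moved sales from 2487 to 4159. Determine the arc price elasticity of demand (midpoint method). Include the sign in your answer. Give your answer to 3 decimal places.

-3.905

ΔQ = 4159 − 2487 = 1672; ΔP = 48 − 54.61 = -6.61.
Midpoints: P̄ = 51.30, Q̄ = 3323.0.
ε = (ΔQ/ΔP)(P̄/Q̄) = (1672/-6.61)(51.30/3323.0).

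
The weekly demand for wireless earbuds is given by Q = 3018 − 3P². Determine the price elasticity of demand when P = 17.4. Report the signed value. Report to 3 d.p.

-0.861

At P = 17.4, Q = 2109.720.
dQ/dP = −6P = -104.400.
ε = (dQ/dP)(P/Q) = (-104.400)(17.4/2109.720).
|ε| < 1, so demand is inelastic at this price.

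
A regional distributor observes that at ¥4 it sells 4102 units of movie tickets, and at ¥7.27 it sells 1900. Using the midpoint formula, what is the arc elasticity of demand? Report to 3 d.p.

ΔQ = 1900 − 4102 = -2202; ΔP = 7.27 − 4 = 3.27.
Midpoints: P̄ = 5.63, Q̄ = 3001.0.
ε = (ΔQ/ΔP)(P̄/Q̄) = (-2202/3.27)(5.63/3001.0).

-1.264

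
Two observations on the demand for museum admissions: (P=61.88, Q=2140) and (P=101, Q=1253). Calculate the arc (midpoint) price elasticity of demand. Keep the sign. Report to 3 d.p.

ΔQ = 1253 − 2140 = -887; ΔP = 101 − 61.88 = 39.12.
Midpoints: P̄ = 81.44, Q̄ = 1696.5.
ε = (ΔQ/ΔP)(P̄/Q̄) = (-887/39.12)(81.44/1696.5).

-1.088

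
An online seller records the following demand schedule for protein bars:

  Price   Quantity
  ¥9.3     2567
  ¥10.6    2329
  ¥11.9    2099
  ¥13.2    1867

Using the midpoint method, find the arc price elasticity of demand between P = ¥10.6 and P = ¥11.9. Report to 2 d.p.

-0.90

At P = 10.6, Q = 2329; at P = 11.9, Q = 2099.
ΔQ = -230, ΔP = 1.3. Midpoints: P̄ = 11.25, Q̄ = 2214.0.
ε = (ΔQ/ΔP)(P̄/Q̄) = (-230/1.3)(11.25/2214.0).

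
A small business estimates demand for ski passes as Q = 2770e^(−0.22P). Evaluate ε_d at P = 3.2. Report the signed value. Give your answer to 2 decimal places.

-0.70

At P = 3.2, Q = 1370.050.
dQ/dP = −0.22·2770e^(−0.22P) = −0.22Q = -301.411.
ε = (dQ/dP)(P/Q) = (-301.411)(3.2/1370.050).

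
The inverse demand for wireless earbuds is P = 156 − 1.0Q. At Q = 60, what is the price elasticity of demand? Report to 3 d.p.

-1.600

At Q = 60, P = 156 − 1.0(60) = 96.00.
dP/dQ = −1.0, so dQ/dP = 1/(−1.0) = -1.000.
ε = (dQ/dP)(P/Q) = (-1.000)(96.00/60).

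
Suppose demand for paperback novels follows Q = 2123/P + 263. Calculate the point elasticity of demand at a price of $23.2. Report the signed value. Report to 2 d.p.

-0.26

At P = 23.2, Q = 354.509.
dQ/dP = −2123/P² = -3.944.
ε = (dQ/dP)(P/Q) = (-3.944)(23.2/354.509).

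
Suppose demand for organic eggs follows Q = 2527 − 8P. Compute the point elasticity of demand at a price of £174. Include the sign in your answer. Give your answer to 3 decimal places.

At P = 174, Q = 1135.
dQ/dP = −8.
ε = (dQ/dP)(P/Q) = (-8)(174/1135).

-1.226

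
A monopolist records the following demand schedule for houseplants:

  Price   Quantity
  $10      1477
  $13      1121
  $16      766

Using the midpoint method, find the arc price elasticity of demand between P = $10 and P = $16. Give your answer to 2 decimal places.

At P = 10, Q = 1477; at P = 16, Q = 766.
ΔQ = -711, ΔP = 6. Midpoints: P̄ = 13.00, Q̄ = 1121.5.
ε = (ΔQ/ΔP)(P̄/Q̄) = (-711/6)(13.00/1121.5).

-1.37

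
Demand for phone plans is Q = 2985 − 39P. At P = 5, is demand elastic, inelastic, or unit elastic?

inelastic

Q = 2790, dQ/dP = -39.
ε = (dQ/dP)(P/Q) ≈ -0.070.
|ε| = 0.07 < 1.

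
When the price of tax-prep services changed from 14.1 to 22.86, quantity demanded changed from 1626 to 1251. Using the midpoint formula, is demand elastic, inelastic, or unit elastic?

inelastic

Arc ε ≈ -0.550.
|ε| = 0.55 < 1.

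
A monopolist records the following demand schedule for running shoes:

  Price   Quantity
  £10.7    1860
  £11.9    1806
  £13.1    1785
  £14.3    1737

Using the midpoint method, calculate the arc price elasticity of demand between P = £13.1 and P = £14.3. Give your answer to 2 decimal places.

At P = 13.1, Q = 1785; at P = 14.3, Q = 1737.
ΔQ = -48, ΔP = 1.2. Midpoints: P̄ = 13.70, Q̄ = 1761.0.
ε = (ΔQ/ΔP)(P̄/Q̄) = (-48/1.2)(13.70/1761.0).

-0.31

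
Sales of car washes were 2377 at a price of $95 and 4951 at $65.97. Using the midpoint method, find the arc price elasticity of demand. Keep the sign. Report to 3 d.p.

ΔQ = 4951 − 2377 = 2574; ΔP = 65.97 − 95 = -29.03.
Midpoints: P̄ = 80.48, Q̄ = 3664.0.
ε = (ΔQ/ΔP)(P̄/Q̄) = (2574/-29.03)(80.48/3664.0).

-1.948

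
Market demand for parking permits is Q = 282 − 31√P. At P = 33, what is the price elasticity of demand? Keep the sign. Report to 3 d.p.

At P = 33, Q = 103.919.
dQ/dP = −31/(2√P) = -2.698.
ε = (dQ/dP)(P/Q) = (-2.698)(33/103.919).
|ε| < 1, so demand is inelastic at this price.

-0.857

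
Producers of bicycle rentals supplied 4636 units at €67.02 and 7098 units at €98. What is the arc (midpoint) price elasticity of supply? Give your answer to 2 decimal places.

1.12

ΔQ = 7098 − 4636 = 2462; ΔP = 98 − 67.02 = 30.98.
Midpoints: P̄ = 82.51, Q̄ = 5867.0.
ε_s = (ΔQ/ΔP)(P̄/Q̄) = (2462/30.98)(82.51/5867.0).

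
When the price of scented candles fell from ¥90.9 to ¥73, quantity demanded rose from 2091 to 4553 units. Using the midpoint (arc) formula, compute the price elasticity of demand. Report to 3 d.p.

ΔQ = 4553 − 2091 = 2462; ΔP = 73 − 90.9 = -17.9.
Midpoints: P̄ = 81.95, Q̄ = 3322.0.
ε = (ΔQ/ΔP)(P̄/Q̄) = (2462/-17.9)(81.95/3322.0).

-3.393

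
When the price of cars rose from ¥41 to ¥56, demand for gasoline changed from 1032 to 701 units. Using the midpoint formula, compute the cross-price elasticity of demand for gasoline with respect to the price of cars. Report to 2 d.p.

ΔQ_x = 701 − 1032 = -331; ΔP_y = 56 − 41 = 15.
Midpoints: P̄_y = 48.50, Q̄_x = 866.5.
ε_xy = (ΔQ_x/ΔP_y)(P̄_y/Q̄_x) = (-331/15)(48.50/866.5).

-1.24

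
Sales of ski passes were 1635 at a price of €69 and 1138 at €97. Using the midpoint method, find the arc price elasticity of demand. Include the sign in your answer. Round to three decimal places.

ΔQ = 1138 − 1635 = -497; ΔP = 97 − 69 = 28.
Midpoints: P̄ = 83.00, Q̄ = 1386.5.
ε = (ΔQ/ΔP)(P̄/Q̄) = (-497/28)(83.00/1386.5).

-1.063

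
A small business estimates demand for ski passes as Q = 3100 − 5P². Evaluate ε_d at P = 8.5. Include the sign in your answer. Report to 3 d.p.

At P = 8.5, Q = 2738.750.
dQ/dP = −10P = -85.
ε = (dQ/dP)(P/Q) = (-85)(8.5/2738.750).

-0.264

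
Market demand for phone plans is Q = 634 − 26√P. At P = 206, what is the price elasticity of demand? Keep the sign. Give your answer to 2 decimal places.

At P = 206, Q = 260.830.
dQ/dP = −26/(2√P) = -0.906.
ε = (dQ/dP)(P/Q) = (-0.906)(206/260.830).

-0.72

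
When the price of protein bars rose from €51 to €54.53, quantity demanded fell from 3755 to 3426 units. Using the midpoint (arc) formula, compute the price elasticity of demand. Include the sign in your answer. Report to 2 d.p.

-1.37

ΔQ = 3426 − 3755 = -329; ΔP = 54.53 − 51 = 3.53.
Midpoints: P̄ = 52.77, Q̄ = 3590.5.
ε = (ΔQ/ΔP)(P̄/Q̄) = (-329/3.53)(52.77/3590.5).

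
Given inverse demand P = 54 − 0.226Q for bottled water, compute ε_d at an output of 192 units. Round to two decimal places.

-0.24

At Q = 192, P = 54 − 0.226(192) = 10.61.
dP/dQ = −0.226, so dQ/dP = 1/(−0.226) = -4.425.
ε = (dQ/dP)(P/Q) = (-4.425)(10.61/192).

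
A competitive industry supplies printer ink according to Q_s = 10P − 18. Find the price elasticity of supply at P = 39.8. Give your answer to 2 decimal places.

At P = 39.8, Q_s = 380.
dQ_s/dP = 10.
ε_s = (dQ_s/dP)(P/Q_s) = (10)(39.8/380).

1.05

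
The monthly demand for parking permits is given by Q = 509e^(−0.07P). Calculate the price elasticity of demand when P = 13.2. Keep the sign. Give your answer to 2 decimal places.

-0.92

At P = 13.2, Q = 202.036.
dQ/dP = −0.07·509e^(−0.07P) = −0.07Q = -14.143.
ε = (dQ/dP)(P/Q) = (-14.143)(13.2/202.036).
|ε| < 1, so demand is inelastic at this price.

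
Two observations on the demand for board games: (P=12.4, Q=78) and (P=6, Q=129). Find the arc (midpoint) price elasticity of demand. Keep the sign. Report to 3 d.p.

ΔQ = 129 − 78 = 51; ΔP = 6 − 12.4 = -6.4.
Midpoints: P̄ = 9.20, Q̄ = 103.5.
ε = (ΔQ/ΔP)(P̄/Q̄) = (51/-6.4)(9.20/103.5).

-0.708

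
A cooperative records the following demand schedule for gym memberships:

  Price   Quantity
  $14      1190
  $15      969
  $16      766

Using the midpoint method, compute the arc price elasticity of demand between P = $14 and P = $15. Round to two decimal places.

At P = 14, Q = 1190; at P = 15, Q = 969.
ΔQ = -221, ΔP = 1. Midpoints: P̄ = 14.50, Q̄ = 1079.5.
ε = (ΔQ/ΔP)(P̄/Q̄) = (-221/1)(14.50/1079.5).

-2.97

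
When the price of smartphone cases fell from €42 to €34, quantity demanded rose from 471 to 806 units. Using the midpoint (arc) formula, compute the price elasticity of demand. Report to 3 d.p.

-2.492

ΔQ = 806 − 471 = 335; ΔP = 34 − 42 = -8.
Midpoints: P̄ = 38.00, Q̄ = 638.5.
ε = (ΔQ/ΔP)(P̄/Q̄) = (335/-8)(38.00/638.5).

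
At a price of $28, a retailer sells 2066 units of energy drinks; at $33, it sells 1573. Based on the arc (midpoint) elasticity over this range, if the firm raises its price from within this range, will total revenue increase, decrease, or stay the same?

decrease

Arc ε = (-493/5)(30.50/1819.5) ≈ -1.653.
|ε| = 1.65 > 1, so demand is elastic. A price rise therefore reduces total revenue.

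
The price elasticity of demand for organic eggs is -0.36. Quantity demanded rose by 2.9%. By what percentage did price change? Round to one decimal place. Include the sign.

-8.1%

%ΔP ≈ %ΔQ / ε = (2.9%)/(-0.36) = -8.06%.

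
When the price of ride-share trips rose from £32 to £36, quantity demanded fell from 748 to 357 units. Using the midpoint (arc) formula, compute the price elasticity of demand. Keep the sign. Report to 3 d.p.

-6.015

ΔQ = 357 − 748 = -391; ΔP = 36 − 32 = 4.
Midpoints: P̄ = 34.00, Q̄ = 552.5.
ε = (ΔQ/ΔP)(P̄/Q̄) = (-391/4)(34.00/552.5).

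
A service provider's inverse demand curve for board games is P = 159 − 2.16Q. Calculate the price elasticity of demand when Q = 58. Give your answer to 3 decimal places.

At Q = 58, P = 159 − 2.16(58) = 33.72.
dP/dQ = −2.16, so dQ/dP = 1/(−2.16) = -0.463.
ε = (dQ/dP)(P/Q) = (-0.463)(33.72/58).

-0.269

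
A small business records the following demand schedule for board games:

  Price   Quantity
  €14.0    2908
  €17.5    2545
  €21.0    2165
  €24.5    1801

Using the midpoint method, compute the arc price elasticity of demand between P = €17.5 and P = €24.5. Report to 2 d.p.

-1.03

At P = 17.5, Q = 2545; at P = 24.5, Q = 1801.
ΔQ = -744, ΔP = 7.0. Midpoints: P̄ = 21.00, Q̄ = 2173.0.
ε = (ΔQ/ΔP)(P̄/Q̄) = (-744/7.0)(21.00/2173.0).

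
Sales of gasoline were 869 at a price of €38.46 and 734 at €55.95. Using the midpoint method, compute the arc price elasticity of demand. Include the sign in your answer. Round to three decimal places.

-0.455

ΔQ = 734 − 869 = -135; ΔP = 55.95 − 38.46 = 17.49.
Midpoints: P̄ = 47.20, Q̄ = 801.5.
ε = (ΔQ/ΔP)(P̄/Q̄) = (-135/17.49)(47.20/801.5).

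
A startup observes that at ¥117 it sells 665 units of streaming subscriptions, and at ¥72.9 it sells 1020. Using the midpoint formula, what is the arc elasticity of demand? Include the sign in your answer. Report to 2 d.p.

ΔQ = 1020 − 665 = 355; ΔP = 72.9 − 117 = -44.1.
Midpoints: P̄ = 94.95, Q̄ = 842.5.
ε = (ΔQ/ΔP)(P̄/Q̄) = (355/-44.1)(94.95/842.5).

-0.91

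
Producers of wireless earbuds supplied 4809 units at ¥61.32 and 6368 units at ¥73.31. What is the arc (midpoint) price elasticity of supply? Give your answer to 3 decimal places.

1.566

ΔQ = 6368 − 4809 = 1559; ΔP = 73.31 − 61.32 = 11.99.
Midpoints: P̄ = 67.31, Q̄ = 5588.5.
ε_s = (ΔQ/ΔP)(P̄/Q̄) = (1559/11.99)(67.31/5588.5).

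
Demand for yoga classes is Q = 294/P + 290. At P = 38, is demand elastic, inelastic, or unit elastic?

inelastic

Q = 297.737, dQ/dP = -0.204.
ε = (dQ/dP)(P/Q) ≈ -0.026.
|ε| = 0.03 < 1.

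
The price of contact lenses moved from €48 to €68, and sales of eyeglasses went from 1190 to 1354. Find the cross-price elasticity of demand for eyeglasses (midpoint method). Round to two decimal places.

0.37

ΔQ_x = 1354 − 1190 = 164; ΔP_y = 68 − 48 = 20.
Midpoints: P̄_y = 58.00, Q̄_x = 1272.0.
ε_xy = (ΔQ_x/ΔP_y)(P̄_y/Q̄_x) = (164/20)(58.00/1272.0).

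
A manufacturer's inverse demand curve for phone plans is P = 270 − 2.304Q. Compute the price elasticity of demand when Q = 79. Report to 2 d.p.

-0.48

At Q = 79, P = 270 − 2.304(79) = 87.98.
dP/dQ = −2.304, so dQ/dP = 1/(−2.304) = -0.434.
ε = (dQ/dP)(P/Q) = (-0.434)(87.98/79).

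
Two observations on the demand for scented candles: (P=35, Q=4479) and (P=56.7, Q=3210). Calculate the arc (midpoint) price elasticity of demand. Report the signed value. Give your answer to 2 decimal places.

ΔQ = 3210 − 4479 = -1269; ΔP = 56.7 − 35 = 21.7.
Midpoints: P̄ = 45.85, Q̄ = 3844.5.
ε = (ΔQ/ΔP)(P̄/Q̄) = (-1269/21.7)(45.85/3844.5).

-0.70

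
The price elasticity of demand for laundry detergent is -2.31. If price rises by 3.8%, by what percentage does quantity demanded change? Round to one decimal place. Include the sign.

-8.8%

%ΔQ ≈ ε × %ΔP = (-2.31)(3.8%) = -8.78%.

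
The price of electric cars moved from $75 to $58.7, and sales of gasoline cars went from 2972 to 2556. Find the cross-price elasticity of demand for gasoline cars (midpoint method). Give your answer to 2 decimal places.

0.62

ΔQ_x = 2556 − 2972 = -416; ΔP_y = 58.7 − 75 = -16.3.
Midpoints: P̄_y = 66.85, Q̄_x = 2764.0.
ε_xy = (ΔQ_x/ΔP_y)(P̄_y/Q̄_x) = (-416/-16.3)(66.85/2764.0).
ε_xy > 0, so the goods are substitutes.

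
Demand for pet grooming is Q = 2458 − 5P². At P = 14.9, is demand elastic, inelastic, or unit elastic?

Q = 1347.950, dQ/dP = -149.
ε = (dQ/dP)(P/Q) ≈ -1.647.
|ε| = 1.65 > 1.

elastic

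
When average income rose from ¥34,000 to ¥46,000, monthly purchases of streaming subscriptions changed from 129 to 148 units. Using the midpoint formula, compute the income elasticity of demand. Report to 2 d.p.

0.46

ΔQ = 19, ΔI = 12000. Midpoints: Ī = 40,000, Q̄ = 138.5.
ε_I = (ΔQ/ΔI)(Ī/Q̄) = (19/12000)(40000/138.5).
ε_I > 0, so the good is normal.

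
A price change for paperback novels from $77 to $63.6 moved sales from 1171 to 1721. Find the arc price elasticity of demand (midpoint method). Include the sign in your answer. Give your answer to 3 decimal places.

-1.995

ΔQ = 1721 − 1171 = 550; ΔP = 63.6 − 77 = -13.4.
Midpoints: P̄ = 70.30, Q̄ = 1446.0.
ε = (ΔQ/ΔP)(P̄/Q̄) = (550/-13.4)(70.30/1446.0).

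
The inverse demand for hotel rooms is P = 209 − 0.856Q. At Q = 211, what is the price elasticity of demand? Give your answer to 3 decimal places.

At Q = 211, P = 209 − 0.856(211) = 28.38.
dP/dQ = −0.856, so dQ/dP = 1/(−0.856) = -1.168.
ε = (dQ/dP)(P/Q) = (-1.168)(28.38/211).

-0.157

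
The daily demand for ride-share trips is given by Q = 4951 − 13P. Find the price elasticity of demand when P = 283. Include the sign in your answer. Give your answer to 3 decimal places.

-2.892

At P = 283, Q = 1272.
dQ/dP = −13.
ε = (dQ/dP)(P/Q) = (-13)(283/1272).
|ε| > 1, so demand is elastic at this price.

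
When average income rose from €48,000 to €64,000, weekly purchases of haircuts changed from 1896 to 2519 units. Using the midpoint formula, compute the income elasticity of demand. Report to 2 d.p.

0.99

ΔQ = 623, ΔI = 16000. Midpoints: Ī = 56,000, Q̄ = 2207.5.
ε_I = (ΔQ/ΔI)(Ī/Q̄) = (623/16000)(56000/2207.5).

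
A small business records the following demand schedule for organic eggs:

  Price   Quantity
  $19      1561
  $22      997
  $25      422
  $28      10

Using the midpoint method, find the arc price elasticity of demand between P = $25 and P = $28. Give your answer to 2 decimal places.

At P = 25, Q = 422; at P = 28, Q = 10.
ΔQ = -412, ΔP = 3. Midpoints: P̄ = 26.50, Q̄ = 216.0.
ε = (ΔQ/ΔP)(P̄/Q̄) = (-412/3)(26.50/216.0).

-16.85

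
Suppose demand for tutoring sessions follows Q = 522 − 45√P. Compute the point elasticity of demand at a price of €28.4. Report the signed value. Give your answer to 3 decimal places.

At P = 28.4, Q = 282.188.
dQ/dP = −45/(2√P) = -4.222.
ε = (dQ/dP)(P/Q) = (-4.222)(28.4/282.188).
|ε| < 1, so demand is inelastic at this price.

-0.425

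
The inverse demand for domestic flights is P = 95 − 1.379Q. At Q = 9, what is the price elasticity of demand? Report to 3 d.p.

-6.655

At Q = 9, P = 95 − 1.379(9) = 82.59.
dP/dQ = −1.379, so dQ/dP = 1/(−1.379) = -0.725.
ε = (dQ/dP)(P/Q) = (-0.725)(82.59/9).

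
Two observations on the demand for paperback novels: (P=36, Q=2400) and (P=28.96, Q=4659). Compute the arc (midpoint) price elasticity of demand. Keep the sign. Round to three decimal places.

ΔQ = 4659 − 2400 = 2259; ΔP = 28.96 − 36 = -7.04.
Midpoints: P̄ = 32.48, Q̄ = 3529.5.
ε = (ΔQ/ΔP)(P̄/Q̄) = (2259/-7.04)(32.48/3529.5).

-2.953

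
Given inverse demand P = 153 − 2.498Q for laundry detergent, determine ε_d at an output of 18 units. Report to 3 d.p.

At Q = 18, P = 153 − 2.498(18) = 108.04.
dP/dQ = −2.498, so dQ/dP = 1/(−2.498) = -0.400.
ε = (dQ/dP)(P/Q) = (-0.400)(108.04/18).

-2.403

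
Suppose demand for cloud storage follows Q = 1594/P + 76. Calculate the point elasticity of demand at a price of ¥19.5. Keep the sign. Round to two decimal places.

At P = 19.5, Q = 157.744.
dQ/dP = −1594/P² = -4.192.
ε = (dQ/dP)(P/Q) = (-4.192)(19.5/157.744).
|ε| < 1, so demand is inelastic at this price.

-0.52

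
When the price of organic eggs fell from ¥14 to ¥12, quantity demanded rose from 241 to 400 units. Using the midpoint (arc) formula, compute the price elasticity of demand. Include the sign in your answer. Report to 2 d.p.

ΔQ = 400 − 241 = 159; ΔP = 12 − 14 = -2.
Midpoints: P̄ = 13.00, Q̄ = 320.5.
ε = (ΔQ/ΔP)(P̄/Q̄) = (159/-2)(13.00/320.5).

-3.22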